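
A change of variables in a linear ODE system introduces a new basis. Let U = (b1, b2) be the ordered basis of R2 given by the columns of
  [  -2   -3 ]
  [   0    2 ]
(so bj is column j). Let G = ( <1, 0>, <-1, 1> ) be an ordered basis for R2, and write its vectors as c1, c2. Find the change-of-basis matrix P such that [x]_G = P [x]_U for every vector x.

[[-2, -1], [0, 2]]

Let M have columns bj and N have columns cj. Then for every x, N [x]_G = x = M [x]_U, so P = N^(-1) M.
Since det N = 1, N^(-1) has integer entries; multiplying gives P = [[-2, -1], [0, 2]].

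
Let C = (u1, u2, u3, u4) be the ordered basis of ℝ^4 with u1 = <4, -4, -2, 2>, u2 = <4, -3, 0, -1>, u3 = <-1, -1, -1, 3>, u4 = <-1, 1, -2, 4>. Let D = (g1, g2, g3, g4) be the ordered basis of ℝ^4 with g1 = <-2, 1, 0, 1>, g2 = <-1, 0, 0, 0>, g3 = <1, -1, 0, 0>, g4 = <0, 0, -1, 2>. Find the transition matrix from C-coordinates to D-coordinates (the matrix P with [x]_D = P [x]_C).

[[-2, -1, 1, 0], [2, 0, 1, 0], [2, 2, 2, -1], [2, 0, 1, 2]]

Column j of P is [uj]_D, since P maps C-coordinates to D-coordinates.
Expressing u1 in D: u1 = -2g1 + 2g2 + 2g3 + 2g4, so column 1 of P is <-2, 2, 2, 2>.
Doing the same for each uj gives P = [[-2, -1, 1, 0], [2, 0, 1, 0], [2, 2, 2, -1], [2, 0, 1, 2]].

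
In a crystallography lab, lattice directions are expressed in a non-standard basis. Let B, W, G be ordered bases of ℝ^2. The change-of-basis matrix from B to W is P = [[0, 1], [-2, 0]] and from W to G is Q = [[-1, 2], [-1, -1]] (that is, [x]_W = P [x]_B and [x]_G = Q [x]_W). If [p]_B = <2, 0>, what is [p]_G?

Apply P to get W-coordinates <0, -4>, then Q to get G-coordinates.
The result is [p]_G = <-8, 4>.

<-8, 4>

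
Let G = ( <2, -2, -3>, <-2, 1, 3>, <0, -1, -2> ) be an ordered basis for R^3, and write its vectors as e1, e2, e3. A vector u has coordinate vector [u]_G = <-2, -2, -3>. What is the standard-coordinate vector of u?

By definition u = -2e1 - 2e2 - 3e3.
Summing componentwise gives <0, 5, 6>.

<0, 5, 6>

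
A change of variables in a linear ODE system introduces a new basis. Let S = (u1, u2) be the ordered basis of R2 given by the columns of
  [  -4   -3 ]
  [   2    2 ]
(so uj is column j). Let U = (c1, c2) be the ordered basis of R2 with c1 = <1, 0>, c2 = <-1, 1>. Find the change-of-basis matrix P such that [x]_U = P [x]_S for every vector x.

[[-2, -1], [2, 2]]

Let M have columns uj and N have columns cj. Then for every x, N [x]_U = x = M [x]_S, so P = N^(-1) M.
Since det N = 1, N^(-1) has integer entries; multiplying gives P = [[-2, -1], [2, 2]].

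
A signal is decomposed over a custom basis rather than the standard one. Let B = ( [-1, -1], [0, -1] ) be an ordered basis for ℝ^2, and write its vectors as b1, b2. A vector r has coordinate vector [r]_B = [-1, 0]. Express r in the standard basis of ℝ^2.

[1, 1]

r = M [r]_B, where M has columns b1, b2.
Carrying out the matrix-vector product, r = [1, 1].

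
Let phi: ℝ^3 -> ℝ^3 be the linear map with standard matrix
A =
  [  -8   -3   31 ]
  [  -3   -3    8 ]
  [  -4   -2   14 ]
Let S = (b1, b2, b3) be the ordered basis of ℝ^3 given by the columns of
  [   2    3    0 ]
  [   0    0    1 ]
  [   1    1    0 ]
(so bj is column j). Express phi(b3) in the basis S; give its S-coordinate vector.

(-3, 1, -3)

Column 3 of [phi]_S is the S-coordinate vector of phi(b3).
In standard coordinates phi(b3) = A b3 = (-3, -3, -2).
Converting to S: (-3, -3, -2) = -3b1 + b2 - 3b3, so the coordinate vector is (-3, 1, -3).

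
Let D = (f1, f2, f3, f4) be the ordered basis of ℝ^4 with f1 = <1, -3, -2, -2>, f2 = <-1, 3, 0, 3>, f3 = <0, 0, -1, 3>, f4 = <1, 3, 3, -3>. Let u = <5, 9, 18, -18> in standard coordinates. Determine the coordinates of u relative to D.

<-3, -4, 0, 4>

[u]_D is the unique c with M c = u, where M has columns f1, ..., f4.
Gaussian elimination on [M | u] yields c = (-3, -4, 0, 4).
Check: -3f1 - 4f2 + 0·f3 + 4f4 = <5, 9, 18, -18>.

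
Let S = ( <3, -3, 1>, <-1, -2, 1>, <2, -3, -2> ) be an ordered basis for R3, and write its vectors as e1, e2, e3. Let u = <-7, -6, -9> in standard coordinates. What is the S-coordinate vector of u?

Write u = c_1 e1 + ... + c_3 e3 and solve for the c_i.
Solving this 3x3 system gives c = (-4, 3, 4).
Check: -4e1 + 3e2 + 4e3 = <-7, -6, -9>.

<-4, 3, 4>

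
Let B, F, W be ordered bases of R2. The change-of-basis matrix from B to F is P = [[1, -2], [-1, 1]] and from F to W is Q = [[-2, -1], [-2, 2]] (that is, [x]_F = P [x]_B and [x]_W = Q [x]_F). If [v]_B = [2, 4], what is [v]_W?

[10, 16]

First [v]_F = P [v]_B = [-6, 2].
Then [v]_W = Q [v]_F = [10, 16].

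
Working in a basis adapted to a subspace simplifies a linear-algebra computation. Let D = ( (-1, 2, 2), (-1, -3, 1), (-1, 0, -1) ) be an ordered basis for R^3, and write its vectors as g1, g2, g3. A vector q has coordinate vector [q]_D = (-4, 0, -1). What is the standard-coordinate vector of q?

(5, -8, -7)

The coordinates say q = -4g1 + 0·g2 - g3; adding the scaled basis vectors gives (5, -8, -7).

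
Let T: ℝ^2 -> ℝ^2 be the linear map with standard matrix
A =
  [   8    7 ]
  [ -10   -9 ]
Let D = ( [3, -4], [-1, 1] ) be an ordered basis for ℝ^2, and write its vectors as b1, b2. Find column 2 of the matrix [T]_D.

[0, 1]

Column 2 of [T]_D is the D-coordinate vector of T(b2).
In standard coordinates T(b2) = A b2 = [-1, 1].
Converting to D: [-1, 1] = 0·b1 + b2, so the coordinate vector is [0, 1].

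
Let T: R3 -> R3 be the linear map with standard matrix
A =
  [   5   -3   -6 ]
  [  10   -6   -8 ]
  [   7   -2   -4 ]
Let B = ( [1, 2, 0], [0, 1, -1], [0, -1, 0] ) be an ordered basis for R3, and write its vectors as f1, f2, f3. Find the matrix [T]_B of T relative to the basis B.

With P the matrix whose columns are f1, ..., f3, [T]_B = P^(-1) A P.
Column by column: T(f1) = A f1 = [-1, -2, 3]; its B-coordinates [-1, -3, -3] give column 1.
Continuing for each basis vector yields [T]_B = [[-1, 3, 3], [-3, -2, -2], [-3, 2, -2]].

[[-1, 3, 3], [-3, -2, -2], [-3, 2, -2]]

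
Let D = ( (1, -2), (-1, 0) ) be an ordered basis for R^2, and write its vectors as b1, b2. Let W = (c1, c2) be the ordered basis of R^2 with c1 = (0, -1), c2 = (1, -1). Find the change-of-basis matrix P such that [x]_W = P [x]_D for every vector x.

[[1, 1], [1, -1]]

Let M have columns bj and N have columns cj. Then for every x, N [x]_W = x = M [x]_D, so P = N^(-1) M.
Since det N = 1, N^(-1) has integer entries; multiplying gives P = [[1, 1], [1, -1]].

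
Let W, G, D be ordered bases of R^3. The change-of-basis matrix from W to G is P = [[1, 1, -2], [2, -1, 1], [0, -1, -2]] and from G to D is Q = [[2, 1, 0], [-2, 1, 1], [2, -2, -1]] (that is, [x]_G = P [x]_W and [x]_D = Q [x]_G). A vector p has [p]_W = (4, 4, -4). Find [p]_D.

(32, -28, 28)

First [p]_G = P [p]_W = (16, 0, 4).
Then [p]_D = Q [p]_G = (32, -28, 28).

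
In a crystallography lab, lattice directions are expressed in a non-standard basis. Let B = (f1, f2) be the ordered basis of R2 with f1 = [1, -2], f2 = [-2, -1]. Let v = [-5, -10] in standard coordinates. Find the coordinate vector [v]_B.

[3, 4]

We seek scalars with c_1 f1 + c_2 f2 = v; equivalently solve M c = v where the columns of M are f1, f2.
System: c_1 - 2c_2 = -5, -2c_1 - c_2 = -10; solving gives c_1 = 3, c_2 = 4.
Check: 3f1 + 4f2 = [-5, -10].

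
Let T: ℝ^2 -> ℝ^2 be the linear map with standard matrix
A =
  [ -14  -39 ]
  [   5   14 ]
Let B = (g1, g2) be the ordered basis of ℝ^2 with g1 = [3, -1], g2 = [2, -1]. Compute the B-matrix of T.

With P the matrix whose columns are g1, g2, [T]_B = P^(-1) A P.
Column by column: T(g1) = A g1 = [-3, 1]; its B-coordinates [-1, 0] give column 1.
Continuing for each basis vector yields [T]_B = [[-1, 3], [0, 1]].

[[-1, 3], [0, 1]]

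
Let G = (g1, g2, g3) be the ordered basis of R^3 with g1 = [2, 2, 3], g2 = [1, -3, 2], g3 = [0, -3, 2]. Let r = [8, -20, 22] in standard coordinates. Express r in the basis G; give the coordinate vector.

[2, 4, 4]

We seek scalars with c_1 g1 + ... + c_3 g3 = r; equivalently solve M c = r where the columns of M are g1, ..., g3.
Gaussian elimination on [M | r] yields c = (2, 4, 4).
Check: 2g1 + 4g2 + 4g3 = [8, -20, 22].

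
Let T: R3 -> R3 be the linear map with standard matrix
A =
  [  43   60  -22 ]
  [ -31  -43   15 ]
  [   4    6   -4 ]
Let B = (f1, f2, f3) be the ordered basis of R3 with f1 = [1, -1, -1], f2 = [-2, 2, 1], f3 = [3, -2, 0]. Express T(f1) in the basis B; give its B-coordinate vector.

Compute T(f1) = A f1 = [5, -3, 2] in standard coordinates.
Then write this in B-coordinates: solve for y in y_1 f1 + ... + y_3 f3 = [5, -3, 2].
This gives y = [-3, -1, 2], which is column 1 of [T]_B.

[-3, -1, 2]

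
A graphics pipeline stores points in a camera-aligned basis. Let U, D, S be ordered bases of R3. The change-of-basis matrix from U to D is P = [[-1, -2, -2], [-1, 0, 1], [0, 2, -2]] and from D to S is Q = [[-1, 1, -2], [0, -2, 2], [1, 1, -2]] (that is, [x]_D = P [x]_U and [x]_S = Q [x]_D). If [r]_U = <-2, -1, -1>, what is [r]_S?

<-5, -2, 7>

Apply P to get D-coordinates <6, 1, 0>, then Q to get S-coordinates.
The result is [r]_S = <-5, -2, 7>.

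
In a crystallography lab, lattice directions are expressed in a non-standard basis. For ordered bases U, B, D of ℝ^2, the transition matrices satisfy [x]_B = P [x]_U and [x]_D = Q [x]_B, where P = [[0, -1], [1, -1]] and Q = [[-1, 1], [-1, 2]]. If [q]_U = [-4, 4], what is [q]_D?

[-4, -12]

Composing the changes, [q]_D = Q P [q]_U.
Q P = [[1, 0], [2, -1]]; applying this to [-4, 4] gives [-4, -12].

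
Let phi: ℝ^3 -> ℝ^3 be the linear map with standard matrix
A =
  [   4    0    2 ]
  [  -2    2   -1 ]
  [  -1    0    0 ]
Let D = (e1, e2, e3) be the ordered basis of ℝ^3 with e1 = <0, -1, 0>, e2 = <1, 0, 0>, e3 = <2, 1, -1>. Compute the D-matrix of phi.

The j-th column of [phi]_D is [phi(ej)]_D.
phi(e1) = A e1 = <0, -2, 0> = 2e1 + 0·e2 + 0·e3, so column 1 is <2, 0, 0>.
Repeating for e2, e3 and assembling the columns gives [[2, 3, 3], [0, 2, 2], [0, 1, 2]].

[[2, 3, 3], [0, 2, 2], [0, 1, 2]]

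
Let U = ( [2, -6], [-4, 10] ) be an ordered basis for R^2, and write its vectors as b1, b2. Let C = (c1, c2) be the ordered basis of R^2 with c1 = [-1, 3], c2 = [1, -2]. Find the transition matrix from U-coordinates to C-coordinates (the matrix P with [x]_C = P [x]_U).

Let M have columns bj and N have columns cj. Then for every x, N [x]_C = x = M [x]_U, so P = N^(-1) M.
Since det N = -1, N^(-1) has integer entries; multiplying gives P = [[-2, 2], [0, -2]].

[[-2, 2], [0, -2]]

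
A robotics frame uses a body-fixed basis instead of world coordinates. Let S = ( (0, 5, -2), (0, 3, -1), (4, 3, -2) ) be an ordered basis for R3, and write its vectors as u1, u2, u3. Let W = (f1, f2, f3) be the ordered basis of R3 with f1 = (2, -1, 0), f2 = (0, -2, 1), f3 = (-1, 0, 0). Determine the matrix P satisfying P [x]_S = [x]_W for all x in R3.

[[-1, -1, 1], [-2, -1, -2], [-2, -2, -2]]

Take x = uj: its S-coordinates are the j-th standard unit vector, so P e_j — column j of P — equals [uj]_W.
u1 = -f1 - 2f2 - 2f3, giving column 1 = (-1, -2, -2); repeating for each j gives P = [[-1, -1, 1], [-2, -1, -2], [-2, -2, -2]].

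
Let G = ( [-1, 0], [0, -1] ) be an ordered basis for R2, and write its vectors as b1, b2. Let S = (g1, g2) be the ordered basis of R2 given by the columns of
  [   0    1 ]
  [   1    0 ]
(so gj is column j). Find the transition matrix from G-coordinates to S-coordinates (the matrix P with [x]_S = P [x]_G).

Take x = bj: its G-coordinates are the j-th standard unit vector, so P e_j — column j of P — equals [bj]_S.
b1 = 0·g1 - g2, giving column 1 = [0, -1]; repeating for each j gives P = [[0, -1], [-1, 0]].

[[0, -1], [-1, 0]]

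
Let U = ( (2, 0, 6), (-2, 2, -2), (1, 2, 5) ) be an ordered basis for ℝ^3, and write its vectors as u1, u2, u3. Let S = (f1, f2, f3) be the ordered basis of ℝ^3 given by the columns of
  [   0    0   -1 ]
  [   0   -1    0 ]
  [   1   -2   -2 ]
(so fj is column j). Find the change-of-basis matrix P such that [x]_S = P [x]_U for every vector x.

Take x = uj: its U-coordinates are the j-th standard unit vector, so P e_j — column j of P — equals [uj]_S.
u1 = 2f1 + 0·f2 - 2f3, giving column 1 = (2, 0, -2); repeating for each j gives P = [[2, -2, -1], [0, -2, -2], [-2, 2, -1]].

[[2, -2, -1], [0, -2, -2], [-2, 2, -1]]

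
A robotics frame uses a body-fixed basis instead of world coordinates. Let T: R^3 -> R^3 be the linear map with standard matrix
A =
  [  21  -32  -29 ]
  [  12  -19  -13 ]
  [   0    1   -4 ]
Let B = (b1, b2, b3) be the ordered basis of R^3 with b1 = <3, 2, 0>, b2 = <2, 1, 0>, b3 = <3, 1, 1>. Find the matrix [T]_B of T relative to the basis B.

[[-1, 1, 3], [-2, 2, 1], [2, 1, -3]]

The j-th column of [T]_B is [T(bj)]_B.
T(b1) = A b1 = <-1, -2, 2> = -b1 - 2b2 + 2b3, so column 1 is <-1, -2, 2>.
Repeating for b2, b3 and assembling the columns gives [[-1, 1, 3], [-2, 2, 1], [2, 1, -3]].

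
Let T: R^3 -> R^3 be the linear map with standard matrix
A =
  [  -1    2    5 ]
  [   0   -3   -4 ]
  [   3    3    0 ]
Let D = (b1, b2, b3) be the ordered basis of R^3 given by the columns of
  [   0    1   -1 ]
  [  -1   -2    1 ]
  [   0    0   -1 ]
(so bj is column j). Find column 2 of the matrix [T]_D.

[1, -2, 3]

Compute T(b2) = A b2 = [-5, 6, -3] in standard coordinates.
Then write this in D-coordinates: solve for y in y_1 b1 + ... + y_3 b3 = [-5, 6, -3].
This gives y = [1, -2, 3], which is column 2 of [T]_D.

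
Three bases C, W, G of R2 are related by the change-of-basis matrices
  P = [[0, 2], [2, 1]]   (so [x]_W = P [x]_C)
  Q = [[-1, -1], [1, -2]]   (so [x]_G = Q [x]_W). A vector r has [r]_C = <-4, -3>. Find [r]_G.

<17, 16>

Composing the changes, [r]_G = Q P [r]_C.
Q P = [[-2, -3], [-4, 0]]; applying this to <-4, -3> gives <17, 16>.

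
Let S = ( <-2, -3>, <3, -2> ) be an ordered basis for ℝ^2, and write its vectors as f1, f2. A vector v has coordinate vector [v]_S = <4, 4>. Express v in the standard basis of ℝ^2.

<4, -20>

The coordinates say v = 4f1 + 4f2; adding the scaled basis vectors gives <4, -20>.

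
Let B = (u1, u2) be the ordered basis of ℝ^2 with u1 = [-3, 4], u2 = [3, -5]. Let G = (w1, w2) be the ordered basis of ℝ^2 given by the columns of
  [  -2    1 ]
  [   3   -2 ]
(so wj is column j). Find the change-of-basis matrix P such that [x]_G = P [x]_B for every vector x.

Let M have columns uj and N have columns wj. Then for every x, N [x]_G = x = M [x]_B, so P = N^(-1) M.
Since det N = 1, N^(-1) has integer entries; multiplying gives P = [[2, -1], [1, 1]].

[[2, -1], [1, 1]]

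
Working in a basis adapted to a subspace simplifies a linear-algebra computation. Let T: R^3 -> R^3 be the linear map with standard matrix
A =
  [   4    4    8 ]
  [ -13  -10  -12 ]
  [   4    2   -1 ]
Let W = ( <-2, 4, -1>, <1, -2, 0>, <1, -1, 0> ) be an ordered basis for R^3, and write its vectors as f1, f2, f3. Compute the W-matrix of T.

Let P have columns f1, ..., f3. Then [T]_W = P^(-1) A P.
Here det P = -1, so P^(-1) is integer; computing A P first and then P^(-1)(A P) gives [[-1, 0, -2], [0, -3, -1], [-2, -1, -3]].

[[-1, 0, -2], [0, -3, -1], [-2, -1, -3]]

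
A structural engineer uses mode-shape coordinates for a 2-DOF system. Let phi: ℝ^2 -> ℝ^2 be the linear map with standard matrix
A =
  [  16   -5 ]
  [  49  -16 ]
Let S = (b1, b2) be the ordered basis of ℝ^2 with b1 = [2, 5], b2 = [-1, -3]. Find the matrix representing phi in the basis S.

[[3, -2], [-1, -3]]

The j-th column of [phi]_S is [phi(bj)]_S.
phi(b1) = A b1 = [7, 18] = 3b1 - b2, so column 1 is [3, -1].
Repeating for b2 and assembling the columns gives [[3, -2], [-1, -3]].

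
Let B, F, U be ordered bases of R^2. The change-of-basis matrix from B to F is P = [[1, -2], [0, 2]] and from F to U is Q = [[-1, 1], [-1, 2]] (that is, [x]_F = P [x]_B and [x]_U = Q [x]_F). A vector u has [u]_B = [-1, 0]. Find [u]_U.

[1, 1]

First [u]_F = P [u]_B = [-1, 0].
Then [u]_U = Q [u]_F = [1, 1].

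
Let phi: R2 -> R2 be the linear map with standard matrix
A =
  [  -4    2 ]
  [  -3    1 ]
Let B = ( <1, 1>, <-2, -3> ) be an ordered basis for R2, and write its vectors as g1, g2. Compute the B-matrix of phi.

[[-2, 0], [0, -1]]

The j-th column of [phi]_B is [phi(gj)]_B.
phi(g1) = A g1 = <-2, -2> = -2g1 + 0·g2, so column 1 is <-2, 0>.
Repeating for g2 and assembling the columns gives [[-2, 0], [0, -1]].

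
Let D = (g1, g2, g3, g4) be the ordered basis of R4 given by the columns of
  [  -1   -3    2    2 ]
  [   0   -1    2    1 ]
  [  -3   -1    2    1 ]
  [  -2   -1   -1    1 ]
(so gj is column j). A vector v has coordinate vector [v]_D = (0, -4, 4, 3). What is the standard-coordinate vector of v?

(26, 15, 15, 3)

The coordinates say v = 0·g1 - 4g2 + 4g3 + 3g4; adding the scaled basis vectors gives (26, 15, 15, 3).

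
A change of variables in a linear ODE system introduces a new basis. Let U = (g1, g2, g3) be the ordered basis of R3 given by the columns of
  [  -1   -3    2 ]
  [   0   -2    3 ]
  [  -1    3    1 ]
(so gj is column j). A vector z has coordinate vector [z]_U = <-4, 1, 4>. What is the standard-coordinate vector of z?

z = M [z]_U, where M has columns g1, ..., g3.
Carrying out the matrix-vector product, z = <9, 10, 11>.

<9, 10, 11>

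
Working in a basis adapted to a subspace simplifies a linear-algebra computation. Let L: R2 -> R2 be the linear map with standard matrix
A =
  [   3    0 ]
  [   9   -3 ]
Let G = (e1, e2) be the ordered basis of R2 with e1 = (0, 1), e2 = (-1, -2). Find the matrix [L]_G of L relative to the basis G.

[[-3, 3], [0, 3]]

Let P have columns e1, e2. Then [L]_G = P^(-1) A P.
Here det P = 1, so P^(-1) is integer; computing A P first and then P^(-1)(A P) gives [[-3, 3], [0, 3]].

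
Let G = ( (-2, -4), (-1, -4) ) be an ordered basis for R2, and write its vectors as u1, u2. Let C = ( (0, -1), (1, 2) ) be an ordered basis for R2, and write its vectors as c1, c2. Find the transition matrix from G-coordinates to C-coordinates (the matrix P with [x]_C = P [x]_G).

[[0, 2], [-2, -1]]

Let M have columns uj and N have columns cj. Then for every x, N [x]_C = x = M [x]_G, so P = N^(-1) M.
Since det N = 1, N^(-1) has integer entries; multiplying gives P = [[0, 2], [-2, -1]].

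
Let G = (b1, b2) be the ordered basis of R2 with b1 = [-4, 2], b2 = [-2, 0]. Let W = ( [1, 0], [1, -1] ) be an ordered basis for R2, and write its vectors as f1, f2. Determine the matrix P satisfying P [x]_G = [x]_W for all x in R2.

[[-2, -2], [-2, 0]]

Column j of P is [bj]_W, since P maps G-coordinates to W-coordinates.
Expressing b1 in W: b1 = -2f1 - 2f2, so column 1 of P is [-2, -2].
Doing the same for each bj gives P = [[-2, -2], [-2, 0]].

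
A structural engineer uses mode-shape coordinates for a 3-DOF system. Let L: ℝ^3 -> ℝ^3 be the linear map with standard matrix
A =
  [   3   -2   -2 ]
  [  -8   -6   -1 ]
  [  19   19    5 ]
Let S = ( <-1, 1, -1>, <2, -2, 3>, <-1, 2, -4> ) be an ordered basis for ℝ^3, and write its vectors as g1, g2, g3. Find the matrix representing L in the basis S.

The j-th column of [L]_S is [L(gj)]_S.
L(g1) = A g1 = <-3, 3, -5> = -g1 - 2g2 + 0·g3, so column 1 is <-1, -2, 0>.
Repeating for g2, g3 and assembling the columns gives [[-1, 3, 0], [-2, 2, 1], [0, -3, 1]].

[[-1, 3, 0], [-2, 2, 1], [0, -3, 1]]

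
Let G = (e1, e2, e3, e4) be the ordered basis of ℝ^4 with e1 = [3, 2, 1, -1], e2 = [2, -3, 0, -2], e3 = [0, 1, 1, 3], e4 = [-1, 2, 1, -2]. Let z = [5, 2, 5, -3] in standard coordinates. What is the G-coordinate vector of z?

[1, 2, 2, 2]

We seek scalars with c_1 e1 + ... + c_4 e4 = z; equivalently solve M c = z where the columns of M are e1, ..., e4.
Row-reducing the augmented matrix [M | z] gives c = (1, 2, 2, 2).
Check: e1 + 2e2 + 2e3 + 2e4 = [5, 2, 5, -3].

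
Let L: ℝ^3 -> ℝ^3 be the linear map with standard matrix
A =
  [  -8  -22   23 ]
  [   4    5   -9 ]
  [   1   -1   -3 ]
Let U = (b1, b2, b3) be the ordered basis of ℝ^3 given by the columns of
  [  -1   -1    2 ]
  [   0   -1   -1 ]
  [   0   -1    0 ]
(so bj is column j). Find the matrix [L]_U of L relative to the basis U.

[[-3, 2, -3], [1, -3, -3], [3, 3, 0]]

The j-th column of [L]_U is [L(bj)]_U.
L(b1) = A b1 = (8, -4, -1) = -3b1 + b2 + 3b3, so column 1 is (-3, 1, 3).
Repeating for b2, b3 and assembling the columns gives [[-3, 2, -3], [1, -3, -3], [3, 3, 0]].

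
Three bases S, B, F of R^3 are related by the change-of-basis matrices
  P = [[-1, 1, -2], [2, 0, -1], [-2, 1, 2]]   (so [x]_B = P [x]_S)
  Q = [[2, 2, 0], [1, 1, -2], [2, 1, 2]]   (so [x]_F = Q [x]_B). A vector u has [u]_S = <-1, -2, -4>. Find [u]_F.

Apply P to get B-coordinates <7, 2, -8>, then Q to get F-coordinates.
The result is [u]_F = <18, 25, 0>.

<18, 25, 0>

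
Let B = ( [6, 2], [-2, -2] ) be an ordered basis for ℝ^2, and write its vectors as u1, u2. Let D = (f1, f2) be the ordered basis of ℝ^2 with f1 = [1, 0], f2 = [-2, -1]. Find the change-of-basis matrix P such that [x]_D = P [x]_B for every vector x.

[[2, 2], [-2, 2]]

Take x = uj: its B-coordinates are the j-th standard unit vector, so P e_j — column j of P — equals [uj]_D.
u1 = 2f1 - 2f2, giving column 1 = [2, -2]; repeating for each j gives P = [[2, 2], [-2, 2]].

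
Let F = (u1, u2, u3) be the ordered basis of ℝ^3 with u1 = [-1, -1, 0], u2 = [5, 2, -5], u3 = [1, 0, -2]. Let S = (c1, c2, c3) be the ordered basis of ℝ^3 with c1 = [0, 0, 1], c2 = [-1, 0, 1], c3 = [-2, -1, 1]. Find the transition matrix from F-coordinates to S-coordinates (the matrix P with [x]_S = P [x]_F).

[[0, -2, -1], [-1, -1, -1], [1, -2, 0]]

Let M have columns uj and N have columns cj. Then for every x, N [x]_S = x = M [x]_F, so P = N^(-1) M.
Since det N = 1, N^(-1) has integer entries; multiplying gives P = [[0, -2, -1], [-1, -1, -1], [1, -2, 0]].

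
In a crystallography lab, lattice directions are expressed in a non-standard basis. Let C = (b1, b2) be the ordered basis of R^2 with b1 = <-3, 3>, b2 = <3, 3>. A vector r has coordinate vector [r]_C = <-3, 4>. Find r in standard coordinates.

By definition r = -3b1 + 4b2.
Summing componentwise gives <21, 3>.

<21, 3>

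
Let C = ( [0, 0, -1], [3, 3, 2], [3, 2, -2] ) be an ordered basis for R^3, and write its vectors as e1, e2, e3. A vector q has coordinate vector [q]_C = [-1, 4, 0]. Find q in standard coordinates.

[12, 12, 9]

q = M [q]_C, where M has columns e1, ..., e3.
Carrying out the matrix-vector product, q = [12, 12, 9].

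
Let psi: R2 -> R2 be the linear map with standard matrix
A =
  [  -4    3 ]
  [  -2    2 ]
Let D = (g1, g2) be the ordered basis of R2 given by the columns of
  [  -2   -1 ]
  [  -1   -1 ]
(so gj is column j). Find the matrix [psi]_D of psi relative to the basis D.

Let P have columns g1, g2. Then [psi]_D = P^(-1) A P.
Here det P = 1, so P^(-1) is integer; computing A P first and then P^(-1)(A P) gives [[-3, -1], [1, 1]].

[[-3, -1], [1, 1]]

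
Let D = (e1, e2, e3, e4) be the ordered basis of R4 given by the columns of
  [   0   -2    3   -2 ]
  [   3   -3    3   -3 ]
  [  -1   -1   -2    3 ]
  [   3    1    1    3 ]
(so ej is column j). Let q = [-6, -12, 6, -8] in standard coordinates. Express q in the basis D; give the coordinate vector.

[-2, 0, -2, 0]

Write q = c_1 e1 + ... + c_4 e4 and solve for the c_i.
Solving this 4x4 system gives c = (-2, 0, -2, 0).
Check: -2e1 + 0·e2 - 2e3 + 0·e4 = [-6, -12, 6, -8].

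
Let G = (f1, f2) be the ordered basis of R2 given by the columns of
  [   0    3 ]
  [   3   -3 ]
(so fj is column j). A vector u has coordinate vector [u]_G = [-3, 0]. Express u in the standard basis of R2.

The coordinates say u = -3f1 + 0·f2; adding the scaled basis vectors gives [0, -9].

[0, -9]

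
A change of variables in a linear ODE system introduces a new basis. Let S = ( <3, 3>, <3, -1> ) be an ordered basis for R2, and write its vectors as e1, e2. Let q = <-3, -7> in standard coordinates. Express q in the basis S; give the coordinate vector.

<-2, 1>

[q]_S is the unique c with M c = q, where M has columns e1, e2.
System: 3c_1 + 3c_2 = -3, 3c_1 - c_2 = -7; solving gives c_1 = -2, c_2 = 1.
Check: -2e1 + e2 = <-3, -7>.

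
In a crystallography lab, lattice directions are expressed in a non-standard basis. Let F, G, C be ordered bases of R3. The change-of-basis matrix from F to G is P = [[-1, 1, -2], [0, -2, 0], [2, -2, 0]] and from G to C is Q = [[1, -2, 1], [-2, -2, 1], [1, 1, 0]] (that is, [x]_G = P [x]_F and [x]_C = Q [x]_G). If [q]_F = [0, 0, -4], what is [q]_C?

First [q]_G = P [q]_F = [8, 0, 0].
Then [q]_C = Q [q]_G = [8, -16, 8].

[8, -16, 8]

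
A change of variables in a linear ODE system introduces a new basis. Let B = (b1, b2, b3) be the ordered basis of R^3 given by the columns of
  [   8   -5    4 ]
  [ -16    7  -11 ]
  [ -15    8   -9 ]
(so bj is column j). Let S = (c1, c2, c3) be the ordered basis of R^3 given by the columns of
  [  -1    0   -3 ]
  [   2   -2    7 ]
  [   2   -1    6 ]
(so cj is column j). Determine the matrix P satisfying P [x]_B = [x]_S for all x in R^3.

Take x = bj: its B-coordinates are the j-th standard unit vector, so P e_j — column j of P — equals [bj]_S.
b1 = -2c1 - c2 - 2c3, giving column 1 = (-2, -1, -2); repeating for each j gives P = [[-2, 2, -1], [-1, 2, 1], [-2, 1, -1]].

[[-2, 2, -1], [-1, 2, 1], [-2, 1, -1]]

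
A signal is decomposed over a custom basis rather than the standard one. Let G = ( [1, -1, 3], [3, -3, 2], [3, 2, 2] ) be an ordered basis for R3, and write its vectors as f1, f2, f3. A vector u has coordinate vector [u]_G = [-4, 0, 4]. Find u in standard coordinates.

[8, 12, -4]

u = M [u]_G, where M has columns f1, ..., f3.
Carrying out the matrix-vector product, u = [8, 12, -4].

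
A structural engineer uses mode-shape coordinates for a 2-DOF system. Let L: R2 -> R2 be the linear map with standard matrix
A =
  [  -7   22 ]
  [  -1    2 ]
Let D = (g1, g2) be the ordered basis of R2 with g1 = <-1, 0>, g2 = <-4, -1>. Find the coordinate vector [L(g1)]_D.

<-3, -1>

Compute L(g1) = A g1 = <7, 1> in standard coordinates.
Then write this in D-coordinates: solve for y in y_1 g1 + y_2 g2 = <7, 1>.
This gives y = <-3, -1>, which is column 1 of [L]_D.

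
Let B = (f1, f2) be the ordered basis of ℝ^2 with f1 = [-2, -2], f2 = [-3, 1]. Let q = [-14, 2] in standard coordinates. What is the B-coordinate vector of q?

[1, 4]

[q]_B is the unique c with M c = q, where M has columns f1, f2.
System: -2c_1 - 3c_2 = -14, -2c_1 + c_2 = 2; solving gives c_1 = 1, c_2 = 4.
Check: f1 + 4f2 = [-14, 2].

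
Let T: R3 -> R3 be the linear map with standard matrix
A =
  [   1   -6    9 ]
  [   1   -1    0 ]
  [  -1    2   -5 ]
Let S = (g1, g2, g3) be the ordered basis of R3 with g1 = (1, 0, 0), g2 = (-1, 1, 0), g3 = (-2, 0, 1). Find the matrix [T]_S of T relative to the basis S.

With P the matrix whose columns are g1, ..., g3, [T]_S = P^(-1) A P.
Column by column: T(g1) = A g1 = (1, 1, -1); its S-coordinates (0, 1, -1) give column 1.
Continuing for each basis vector yields [T]_S = [[0, -3, -1], [1, -2, -2], [-1, 3, -3]].

[[0, -3, -1], [1, -2, -2], [-1, 3, -3]]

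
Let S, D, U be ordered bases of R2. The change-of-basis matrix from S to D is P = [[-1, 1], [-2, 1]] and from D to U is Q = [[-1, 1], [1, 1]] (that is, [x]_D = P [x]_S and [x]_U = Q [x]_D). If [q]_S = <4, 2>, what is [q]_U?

<-4, -8>

Composing the changes, [q]_U = Q P [q]_S.
Q P = [[-1, 0], [-3, 2]]; applying this to <4, 2> gives <-4, -8>.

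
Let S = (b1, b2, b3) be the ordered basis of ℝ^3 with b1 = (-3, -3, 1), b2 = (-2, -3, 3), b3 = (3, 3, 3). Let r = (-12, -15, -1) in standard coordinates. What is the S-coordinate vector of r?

(-1, 3, -3)

[r]_S is the unique c with M c = r, where M has columns b1, ..., b3.
Solving this 3x3 system gives c = (-1, 3, -3).
Check: -b1 + 3b2 - 3b3 = (-12, -15, -1).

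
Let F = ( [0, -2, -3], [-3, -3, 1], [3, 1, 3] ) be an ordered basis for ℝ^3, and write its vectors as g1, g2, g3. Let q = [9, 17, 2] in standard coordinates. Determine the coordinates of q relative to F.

We seek scalars with c_1 g1 + ... + c_3 g3 = q; equivalently solve M c = q where the columns of M are g1, ..., g3.
Solving this 3x3 system gives c = (-3, -4, -1).
Check: -3g1 - 4g2 - g3 = [9, 17, 2].

[-3, -4, -1]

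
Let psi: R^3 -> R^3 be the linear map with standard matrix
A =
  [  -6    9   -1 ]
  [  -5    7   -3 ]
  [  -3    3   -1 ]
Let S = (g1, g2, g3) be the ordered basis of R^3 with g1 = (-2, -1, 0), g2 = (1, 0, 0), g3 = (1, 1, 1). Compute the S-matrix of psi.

[[0, 2, 0], [0, 1, 3], [3, -3, -1]]

With P the matrix whose columns are g1, ..., g3, [psi]_S = P^(-1) A P.
Column by column: psi(g1) = A g1 = (3, 3, 3); its S-coordinates (0, 0, 3) give column 1.
Continuing for each basis vector yields [psi]_S = [[0, 2, 0], [0, 1, 3], [3, -3, -1]].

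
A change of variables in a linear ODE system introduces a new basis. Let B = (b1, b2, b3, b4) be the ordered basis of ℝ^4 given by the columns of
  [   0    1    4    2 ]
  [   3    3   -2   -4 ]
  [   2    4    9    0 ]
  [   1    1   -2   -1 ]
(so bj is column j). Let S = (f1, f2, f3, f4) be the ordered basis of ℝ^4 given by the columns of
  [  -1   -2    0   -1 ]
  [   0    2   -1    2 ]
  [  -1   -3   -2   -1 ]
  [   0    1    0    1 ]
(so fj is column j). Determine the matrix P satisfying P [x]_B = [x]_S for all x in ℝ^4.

[[-1, -1, -1, 1], [0, -1, -1, -2], [-1, -1, -2, 2], [1, 2, -1, 1]]

Take x = bj: its B-coordinates are the j-th standard unit vector, so P e_j — column j of P — equals [bj]_S.
b1 = -f1 + 0·f2 - f3 + f4, giving column 1 = [-1, 0, -1, 1]; repeating for each j gives P = [[-1, -1, -1, 1], [0, -1, -1, -2], [-1, -1, -2, 2], [1, 2, -1, 1]].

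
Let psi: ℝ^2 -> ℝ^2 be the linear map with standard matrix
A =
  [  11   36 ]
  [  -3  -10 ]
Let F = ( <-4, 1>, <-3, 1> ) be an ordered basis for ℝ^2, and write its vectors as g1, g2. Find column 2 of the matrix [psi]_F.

Compute psi(g2) = A g2 = <3, -1> in standard coordinates.
Then write this in F-coordinates: solve for y in y_1 g1 + y_2 g2 = <3, -1>.
This gives y = <0, -1>, which is column 2 of [psi]_F.

<0, -1>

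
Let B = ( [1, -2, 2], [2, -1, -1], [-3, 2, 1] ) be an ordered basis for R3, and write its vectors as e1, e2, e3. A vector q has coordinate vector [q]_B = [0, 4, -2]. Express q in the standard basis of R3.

q = M [q]_B, where M has columns e1, ..., e3.
Carrying out the matrix-vector product, q = [14, -8, -6].

[14, -8, -6]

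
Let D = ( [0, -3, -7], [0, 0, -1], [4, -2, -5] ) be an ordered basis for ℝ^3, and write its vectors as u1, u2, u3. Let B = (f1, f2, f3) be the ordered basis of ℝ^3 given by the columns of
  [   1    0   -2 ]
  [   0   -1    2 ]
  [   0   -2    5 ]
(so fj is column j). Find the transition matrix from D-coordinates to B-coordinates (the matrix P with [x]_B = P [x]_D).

[[-2, -2, 2], [1, -2, 0], [-1, -1, -1]]

Let M have columns uj and N have columns fj. Then for every x, N [x]_B = x = M [x]_D, so P = N^(-1) M.
Since det N = -1, N^(-1) has integer entries; multiplying gives P = [[-2, -2, 2], [1, -2, 0], [-1, -1, -1]].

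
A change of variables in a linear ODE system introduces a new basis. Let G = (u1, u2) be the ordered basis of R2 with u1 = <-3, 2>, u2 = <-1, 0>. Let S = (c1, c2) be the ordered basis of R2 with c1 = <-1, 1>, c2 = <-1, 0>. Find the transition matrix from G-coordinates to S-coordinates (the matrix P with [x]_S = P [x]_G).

Column j of P is [uj]_S, since P maps G-coordinates to S-coordinates.
Expressing u1 in S: u1 = 2c1 + c2, so column 1 of P is <2, 1>.
Doing the same for each uj gives P = [[2, 0], [1, 1]].

[[2, 0], [1, 1]]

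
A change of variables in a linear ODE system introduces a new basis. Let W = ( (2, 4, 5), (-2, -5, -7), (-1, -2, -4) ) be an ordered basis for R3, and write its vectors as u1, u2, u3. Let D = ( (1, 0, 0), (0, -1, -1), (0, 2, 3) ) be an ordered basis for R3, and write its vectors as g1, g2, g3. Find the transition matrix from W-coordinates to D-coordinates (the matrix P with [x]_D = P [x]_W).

[[2, -2, -1], [-2, 1, -2], [1, -2, -2]]

Column j of P is [uj]_D, since P maps W-coordinates to D-coordinates.
Expressing u1 in D: u1 = 2g1 - 2g2 + g3, so column 1 of P is (2, -2, 1).
Doing the same for each uj gives P = [[2, -2, -1], [-2, 1, -2], [1, -2, -2]].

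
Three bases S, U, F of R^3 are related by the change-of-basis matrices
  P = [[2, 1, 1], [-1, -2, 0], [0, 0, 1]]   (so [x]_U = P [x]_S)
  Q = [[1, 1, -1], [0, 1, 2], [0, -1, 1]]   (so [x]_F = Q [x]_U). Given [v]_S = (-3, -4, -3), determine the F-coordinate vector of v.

Composing the changes, [v]_F = Q P [v]_S.
Q P = [[1, -1, 0], [-1, -2, 2], [1, 2, 1]]; applying this to (-3, -4, -3) gives (1, 5, -14).

(1, 5, -14)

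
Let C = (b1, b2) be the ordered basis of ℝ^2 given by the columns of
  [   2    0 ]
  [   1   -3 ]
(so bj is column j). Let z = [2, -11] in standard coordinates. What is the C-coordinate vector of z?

[1, 4]

We seek scalars with c_1 b1 + c_2 b2 = z; equivalently solve M c = z where the columns of M are b1, b2.
System: 2c_1 + 0c_2 = 2, c_1 - 3c_2 = -11; solving gives c_1 = 1, c_2 = 4.
Check: b1 + 4b2 = [2, -11].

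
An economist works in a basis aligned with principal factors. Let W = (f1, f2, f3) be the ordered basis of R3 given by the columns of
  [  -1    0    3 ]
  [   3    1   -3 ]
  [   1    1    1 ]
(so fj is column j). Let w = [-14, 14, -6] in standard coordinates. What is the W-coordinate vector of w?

[w]_W is the unique c with M c = w, where M has columns f1, ..., f3.
Row-reducing the augmented matrix [M | w] gives c = (2, -4, -4).
Check: 2f1 - 4f2 - 4f3 = [-14, 14, -6].

[2, -4, -4]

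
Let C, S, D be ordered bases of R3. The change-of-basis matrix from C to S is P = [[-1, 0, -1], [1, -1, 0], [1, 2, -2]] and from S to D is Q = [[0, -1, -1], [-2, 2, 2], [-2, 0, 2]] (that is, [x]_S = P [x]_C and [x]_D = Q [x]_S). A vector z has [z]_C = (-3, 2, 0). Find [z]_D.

Composing the changes, [z]_D = Q P [z]_C.
Q P = [[-2, -1, 2], [6, 2, -2], [4, 4, -2]]; applying this to (-3, 2, 0) gives (4, -14, -4).

(4, -14, -4)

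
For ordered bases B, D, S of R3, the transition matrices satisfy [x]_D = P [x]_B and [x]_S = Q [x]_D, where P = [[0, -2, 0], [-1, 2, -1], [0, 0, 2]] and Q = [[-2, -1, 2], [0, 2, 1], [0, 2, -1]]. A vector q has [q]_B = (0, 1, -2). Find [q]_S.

Composing the changes, [q]_S = Q P [q]_B.
Q P = [[1, 2, 5], [-2, 4, 0], [-2, 4, -4]]; applying this to (0, 1, -2) gives (-8, 4, 12).

(-8, 4, 12)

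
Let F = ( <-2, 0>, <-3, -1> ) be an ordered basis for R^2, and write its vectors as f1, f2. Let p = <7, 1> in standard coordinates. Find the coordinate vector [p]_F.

Write p = c_1 f1 + c_2 f2 and solve for the c_i.
System: -2c_1 - 3c_2 = 7, 0c_1 - c_2 = 1; solving gives c_1 = -2, c_2 = -1.
Check: -2f1 - f2 = <7, 1>.

<-2, -1>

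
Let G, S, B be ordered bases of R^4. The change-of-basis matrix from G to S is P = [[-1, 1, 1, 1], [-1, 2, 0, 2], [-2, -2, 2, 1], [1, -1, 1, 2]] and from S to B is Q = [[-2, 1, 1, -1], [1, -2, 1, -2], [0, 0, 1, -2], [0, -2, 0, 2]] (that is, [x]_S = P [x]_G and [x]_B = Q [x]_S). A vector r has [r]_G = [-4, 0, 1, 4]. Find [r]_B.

First [r]_S = P [r]_G = [9, 12, 14, 5].
Then [r]_B = Q [r]_S = [3, -11, 4, -14].

[3, -11, 4, -14]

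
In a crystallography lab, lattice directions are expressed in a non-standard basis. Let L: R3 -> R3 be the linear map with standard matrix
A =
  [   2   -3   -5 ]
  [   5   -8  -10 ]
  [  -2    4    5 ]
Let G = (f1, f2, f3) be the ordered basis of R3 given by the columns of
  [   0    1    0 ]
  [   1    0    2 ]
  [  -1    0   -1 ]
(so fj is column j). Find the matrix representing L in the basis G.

[[0, -1, 0], [2, 2, -1], [1, 3, -3]]

With P the matrix whose columns are f1, ..., f3, [L]_G = P^(-1) A P.
Column by column: L(f1) = A f1 = <2, 2, -1>; its G-coordinates <0, 2, 1> give column 1.
Continuing for each basis vector yields [L]_G = [[0, -1, 0], [2, 2, -1], [1, 3, -3]].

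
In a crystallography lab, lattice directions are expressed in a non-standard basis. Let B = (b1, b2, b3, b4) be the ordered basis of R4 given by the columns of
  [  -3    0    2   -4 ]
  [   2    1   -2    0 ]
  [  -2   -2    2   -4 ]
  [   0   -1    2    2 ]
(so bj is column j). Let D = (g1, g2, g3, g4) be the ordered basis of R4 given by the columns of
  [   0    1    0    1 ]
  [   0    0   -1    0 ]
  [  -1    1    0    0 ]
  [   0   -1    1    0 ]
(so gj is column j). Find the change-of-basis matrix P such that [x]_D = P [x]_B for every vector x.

Let M have columns bj and N have columns gj. Then for every x, N [x]_D = x = M [x]_B, so P = N^(-1) M.
Since det N = 1, N^(-1) has integer entries; multiplying gives P = [[0, 2, -2, 2], [-2, 0, 0, -2], [-2, -1, 2, 0], [-1, 0, 2, -2]].

[[0, 2, -2, 2], [-2, 0, 0, -2], [-2, -1, 2, 0], [-1, 0, 2, -2]]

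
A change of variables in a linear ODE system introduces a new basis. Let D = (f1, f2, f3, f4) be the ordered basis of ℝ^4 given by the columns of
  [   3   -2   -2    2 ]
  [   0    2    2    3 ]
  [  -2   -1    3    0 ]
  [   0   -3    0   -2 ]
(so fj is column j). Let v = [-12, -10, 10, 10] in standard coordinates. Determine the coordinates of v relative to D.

[-4, -2, 0, -2]

[v]_D is the unique c with M c = v, where M has columns f1, ..., f4.
Row-reducing the augmented matrix [M | v] gives c = (-4, -2, 0, -2).
Check: -4f1 - 2f2 + 0·f3 - 2f4 = [-12, -10, 10, 10].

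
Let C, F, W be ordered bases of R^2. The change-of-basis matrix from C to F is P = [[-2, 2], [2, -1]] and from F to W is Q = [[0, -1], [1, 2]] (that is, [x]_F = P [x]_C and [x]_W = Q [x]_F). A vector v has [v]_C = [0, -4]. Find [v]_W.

Apply P to get F-coordinates [-8, 4], then Q to get W-coordinates.
The result is [v]_W = [-4, 0].

[-4, 0]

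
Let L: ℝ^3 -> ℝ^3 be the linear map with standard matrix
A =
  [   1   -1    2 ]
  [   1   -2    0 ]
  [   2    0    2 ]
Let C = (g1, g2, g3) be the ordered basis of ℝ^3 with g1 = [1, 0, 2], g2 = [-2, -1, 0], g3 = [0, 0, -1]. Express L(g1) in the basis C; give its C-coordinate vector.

Column 1 of [L]_C is the C-coordinate vector of L(g1).
In standard coordinates L(g1) = A g1 = [5, 1, 6].
Converting to C: [5, 1, 6] = 3g1 - g2 + 0·g3, so the coordinate vector is [3, -1, 0].

[3, -1, 0]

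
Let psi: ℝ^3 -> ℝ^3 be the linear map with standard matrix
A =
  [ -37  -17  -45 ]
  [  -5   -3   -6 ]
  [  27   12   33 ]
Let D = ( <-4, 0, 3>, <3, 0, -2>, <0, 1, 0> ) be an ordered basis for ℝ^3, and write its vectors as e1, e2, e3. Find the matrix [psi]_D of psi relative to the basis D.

Let P have columns e1, ..., e3. Then [psi]_D = P^(-1) A P.
Here det P = 1, so P^(-1) is integer; computing A P first and then P^(-1)(A P) gives [[-1, 3, 2], [3, -3, -3], [2, -3, -3]].

[[-1, 3, 2], [3, -3, -3], [2, -3, -3]]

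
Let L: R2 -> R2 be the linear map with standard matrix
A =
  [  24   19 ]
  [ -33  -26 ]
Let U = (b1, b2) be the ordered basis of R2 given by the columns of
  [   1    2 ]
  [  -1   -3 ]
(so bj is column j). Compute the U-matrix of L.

With P the matrix whose columns are b1, b2, [L]_U = P^(-1) A P.
Column by column: L(b1) = A b1 = [5, -7]; its U-coordinates [1, 2] give column 1.
Continuing for each basis vector yields [L]_U = [[1, -3], [2, -3]].

[[1, -3], [2, -3]]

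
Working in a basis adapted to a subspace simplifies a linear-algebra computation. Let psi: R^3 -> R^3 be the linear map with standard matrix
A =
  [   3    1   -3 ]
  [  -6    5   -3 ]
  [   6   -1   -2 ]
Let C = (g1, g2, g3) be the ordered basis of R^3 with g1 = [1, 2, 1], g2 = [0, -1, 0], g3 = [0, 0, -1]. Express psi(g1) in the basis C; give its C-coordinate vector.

Column 1 of [psi]_C is the C-coordinate vector of psi(g1).
In standard coordinates psi(g1) = A g1 = [2, 1, 2].
Converting to C: [2, 1, 2] = 2g1 + 3g2 + 0·g3, so the coordinate vector is [2, 3, 0].

[2, 3, 0]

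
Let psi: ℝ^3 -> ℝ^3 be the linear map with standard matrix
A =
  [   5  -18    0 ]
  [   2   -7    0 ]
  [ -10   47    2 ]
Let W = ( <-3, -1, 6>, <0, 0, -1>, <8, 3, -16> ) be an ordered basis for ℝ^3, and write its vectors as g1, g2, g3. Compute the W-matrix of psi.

[[-1, 0, 2], [-1, 2, -1], [0, 0, -1]]

The j-th column of [psi]_W is [psi(gj)]_W.
psi(g1) = A g1 = <3, 1, -5> = -g1 - g2 + 0·g3, so column 1 is <-1, -1, 0>.
Repeating for g2, g3 and assembling the columns gives [[-1, 0, 2], [-1, 2, -1], [0, 0, -1]].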